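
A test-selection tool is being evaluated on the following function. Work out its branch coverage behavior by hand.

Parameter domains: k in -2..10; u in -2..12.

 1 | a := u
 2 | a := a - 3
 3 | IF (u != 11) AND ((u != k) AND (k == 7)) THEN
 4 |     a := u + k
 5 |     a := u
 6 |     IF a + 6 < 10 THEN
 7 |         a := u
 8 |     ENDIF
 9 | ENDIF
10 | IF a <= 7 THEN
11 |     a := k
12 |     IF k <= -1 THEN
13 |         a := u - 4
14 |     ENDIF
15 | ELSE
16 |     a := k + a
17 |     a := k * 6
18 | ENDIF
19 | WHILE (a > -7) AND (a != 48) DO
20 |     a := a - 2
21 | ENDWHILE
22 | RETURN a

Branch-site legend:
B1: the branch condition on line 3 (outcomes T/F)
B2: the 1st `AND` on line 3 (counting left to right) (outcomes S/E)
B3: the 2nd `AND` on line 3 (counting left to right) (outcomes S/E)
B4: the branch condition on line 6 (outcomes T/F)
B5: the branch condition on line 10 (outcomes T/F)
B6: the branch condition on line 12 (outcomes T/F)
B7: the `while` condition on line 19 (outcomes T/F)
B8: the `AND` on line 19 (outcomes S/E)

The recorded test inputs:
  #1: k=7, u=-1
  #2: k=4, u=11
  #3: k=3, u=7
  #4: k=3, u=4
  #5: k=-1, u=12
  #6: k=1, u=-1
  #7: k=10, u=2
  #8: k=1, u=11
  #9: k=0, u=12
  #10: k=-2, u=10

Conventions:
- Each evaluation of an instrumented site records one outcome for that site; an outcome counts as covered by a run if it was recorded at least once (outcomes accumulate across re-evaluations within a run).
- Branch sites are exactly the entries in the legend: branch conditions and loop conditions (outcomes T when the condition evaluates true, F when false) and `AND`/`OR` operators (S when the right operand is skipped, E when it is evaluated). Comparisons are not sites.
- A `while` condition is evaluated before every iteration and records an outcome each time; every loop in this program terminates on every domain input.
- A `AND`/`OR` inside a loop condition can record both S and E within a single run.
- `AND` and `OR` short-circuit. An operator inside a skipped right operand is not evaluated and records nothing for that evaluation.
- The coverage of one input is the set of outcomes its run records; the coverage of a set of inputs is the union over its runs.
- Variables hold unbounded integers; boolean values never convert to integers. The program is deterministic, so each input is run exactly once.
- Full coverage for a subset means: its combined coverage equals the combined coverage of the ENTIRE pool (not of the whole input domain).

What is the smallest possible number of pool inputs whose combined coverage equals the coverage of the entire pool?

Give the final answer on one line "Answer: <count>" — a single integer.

test 1 (k=7, u=-1) fires B2->E, B3->E, B1->T, B4->T, B5->T, B6->F, B8->E, B7->T, B8->E, B7->T, B8->E, B7->T, B8->E, B7->T, ...; hits B1=T, B2=E, B3=E, B4=T, B5=T, B6=F, B7=T, B7=F, B8=S, B8=E
test 2 (k=4, u=11) fires B2->S, B1->F, B5->F, B8->E, B7->T, B8->E, B7->T, B8->E, B7->T, B8->E, B7->T, B8->E, B7->T, B8->E, ...; hits B1=F, B2=S, B5=F, B7=T, B7=F, B8=S, B8=E
test 3 (k=3, u=7) fires B2->E, B3->E, B1->F, B5->T, B6->F, B8->E, B7->T, B8->E, B7->T, B8->E, B7->T, B8->E, B7->T, B8->E, ...; hits B1=F, B2=E, B3=E, B5=T, B6=F, B7=T, B7=F, B8=S, B8=E
test 4 (k=3, u=4) fires B2->E, B3->E, B1->F, B5->T, B6->F, B8->E, B7->T, B8->E, B7->T, B8->E, B7->T, B8->E, B7->T, B8->E, ...; hits B1=F, B2=E, B3=E, B5=T, B6=F, B7=T, B7=F, B8=S, B8=E
test 5 (k=-1, u=12) fires B2->E, B3->E, B1->F, B5->F, B8->E, B7->T, B8->S, B7->F; hits B1=F, B2=E, B3=E, B5=F, B7=T, B7=F, B8=S, B8=E
test 6 (k=1, u=-1) fires B2->E, B3->E, B1->F, B5->T, B6->F, B8->E, B7->T, B8->E, B7->T, B8->E, B7->T, B8->E, B7->T, B8->S, ...; hits B1=F, B2=E, B3=E, B5=T, B6=F, B7=T, B7=F, B8=S, B8=E
test 7 (k=10, u=2) fires B2->E, B3->E, B1->F, B5->T, B6->F, B8->E, B7->T, B8->E, B7->T, B8->E, B7->T, B8->E, B7->T, B8->E, ...; hits B1=F, B2=E, B3=E, B5=T, B6=F, B7=T, B7=F, B8=S, B8=E
test 8 (k=1, u=11) fires B2->S, B1->F, B5->F, B8->E, B7->T, B8->E, B7->T, B8->E, B7->T, B8->E, B7->T, B8->E, B7->T, B8->E, ...; hits B1=F, B2=S, B5=F, B7=T, B7=F, B8=S, B8=E
test 9 (k=0, u=12) fires B2->E, B3->E, B1->F, B5->F, B8->E, B7->T, B8->E, B7->T, B8->E, B7->T, B8->E, B7->T, B8->S, B7->F; hits B1=F, B2=E, B3=E, B5=F, B7=T, B7=F, B8=S, B8=E
test 10 (k=-2, u=10) fires B2->E, B3->E, B1->F, B5->T, B6->T, B8->E, B7->T, B8->E, B7->T, B8->E, B7->T, B8->E, B7->T, B8->E, ...; hits B1=F, B2=E, B3=E, B5=T, B6=T, B7=T, B7=F, B8=S, B8=E
the full pool covers 14 outcomes: B1=T, B1=F, B2=S, B2=E, B3=E, B4=T, B5=T, B5=F, B6=T, B6=F, B7=T, B7=F, B8=S, B8=E
size 1 is not enough: best union over all size-1 subsets is 10/14
size 2 is not enough: best union over all size-2 subsets is 13/14
size 3: inputs {1, 2, 10} cover all 14 outcomes, and no lexicographically smaller subset of this size does

Answer: 3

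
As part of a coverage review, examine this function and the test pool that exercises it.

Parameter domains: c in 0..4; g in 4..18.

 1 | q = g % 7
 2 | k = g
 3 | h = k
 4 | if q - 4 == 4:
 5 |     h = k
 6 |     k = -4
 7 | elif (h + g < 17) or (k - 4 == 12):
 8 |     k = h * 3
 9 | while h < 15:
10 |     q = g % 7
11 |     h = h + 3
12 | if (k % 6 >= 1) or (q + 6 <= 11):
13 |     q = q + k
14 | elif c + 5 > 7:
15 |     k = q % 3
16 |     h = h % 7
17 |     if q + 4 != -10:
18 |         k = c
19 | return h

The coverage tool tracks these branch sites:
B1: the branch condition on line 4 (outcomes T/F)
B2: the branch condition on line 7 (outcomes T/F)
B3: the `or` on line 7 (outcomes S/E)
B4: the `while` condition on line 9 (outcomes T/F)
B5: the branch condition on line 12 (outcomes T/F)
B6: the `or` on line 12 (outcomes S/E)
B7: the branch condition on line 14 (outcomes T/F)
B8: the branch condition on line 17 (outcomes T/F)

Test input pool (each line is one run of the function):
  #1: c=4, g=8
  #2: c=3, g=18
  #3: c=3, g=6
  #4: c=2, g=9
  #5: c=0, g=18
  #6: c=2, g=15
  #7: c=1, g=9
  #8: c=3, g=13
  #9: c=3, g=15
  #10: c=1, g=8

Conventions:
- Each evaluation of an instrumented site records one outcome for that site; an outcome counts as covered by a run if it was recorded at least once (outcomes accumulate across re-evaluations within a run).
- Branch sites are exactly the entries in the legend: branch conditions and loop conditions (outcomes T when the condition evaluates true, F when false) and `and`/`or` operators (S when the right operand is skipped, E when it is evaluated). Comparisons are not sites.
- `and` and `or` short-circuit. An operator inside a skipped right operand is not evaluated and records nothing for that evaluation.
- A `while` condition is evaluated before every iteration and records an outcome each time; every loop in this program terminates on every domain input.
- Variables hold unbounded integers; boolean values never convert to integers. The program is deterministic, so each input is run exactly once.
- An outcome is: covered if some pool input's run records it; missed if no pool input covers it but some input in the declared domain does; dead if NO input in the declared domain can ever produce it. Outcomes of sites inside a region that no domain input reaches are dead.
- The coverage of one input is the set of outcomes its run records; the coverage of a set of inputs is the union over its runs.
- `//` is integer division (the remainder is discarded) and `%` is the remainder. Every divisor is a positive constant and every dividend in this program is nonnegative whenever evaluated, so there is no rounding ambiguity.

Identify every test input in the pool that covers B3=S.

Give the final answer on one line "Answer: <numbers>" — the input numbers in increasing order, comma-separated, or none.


input #1 (c=4, g=8): hits B3=S
input #2 (c=3, g=18): never hits B3=S
input #3 (c=3, g=6): hits B3=S
input #4 (c=2, g=9): never hits B3=S
input #5 (c=0, g=18): never hits B3=S
input #6 (c=2, g=15): never hits B3=S
input #7 (c=1, g=9): never hits B3=S
input #8 (c=3, g=13): never hits B3=S
input #9 (c=3, g=15): never hits B3=S
input #10 (c=1, g=8): hits B3=S
Answer: 1, 3, 10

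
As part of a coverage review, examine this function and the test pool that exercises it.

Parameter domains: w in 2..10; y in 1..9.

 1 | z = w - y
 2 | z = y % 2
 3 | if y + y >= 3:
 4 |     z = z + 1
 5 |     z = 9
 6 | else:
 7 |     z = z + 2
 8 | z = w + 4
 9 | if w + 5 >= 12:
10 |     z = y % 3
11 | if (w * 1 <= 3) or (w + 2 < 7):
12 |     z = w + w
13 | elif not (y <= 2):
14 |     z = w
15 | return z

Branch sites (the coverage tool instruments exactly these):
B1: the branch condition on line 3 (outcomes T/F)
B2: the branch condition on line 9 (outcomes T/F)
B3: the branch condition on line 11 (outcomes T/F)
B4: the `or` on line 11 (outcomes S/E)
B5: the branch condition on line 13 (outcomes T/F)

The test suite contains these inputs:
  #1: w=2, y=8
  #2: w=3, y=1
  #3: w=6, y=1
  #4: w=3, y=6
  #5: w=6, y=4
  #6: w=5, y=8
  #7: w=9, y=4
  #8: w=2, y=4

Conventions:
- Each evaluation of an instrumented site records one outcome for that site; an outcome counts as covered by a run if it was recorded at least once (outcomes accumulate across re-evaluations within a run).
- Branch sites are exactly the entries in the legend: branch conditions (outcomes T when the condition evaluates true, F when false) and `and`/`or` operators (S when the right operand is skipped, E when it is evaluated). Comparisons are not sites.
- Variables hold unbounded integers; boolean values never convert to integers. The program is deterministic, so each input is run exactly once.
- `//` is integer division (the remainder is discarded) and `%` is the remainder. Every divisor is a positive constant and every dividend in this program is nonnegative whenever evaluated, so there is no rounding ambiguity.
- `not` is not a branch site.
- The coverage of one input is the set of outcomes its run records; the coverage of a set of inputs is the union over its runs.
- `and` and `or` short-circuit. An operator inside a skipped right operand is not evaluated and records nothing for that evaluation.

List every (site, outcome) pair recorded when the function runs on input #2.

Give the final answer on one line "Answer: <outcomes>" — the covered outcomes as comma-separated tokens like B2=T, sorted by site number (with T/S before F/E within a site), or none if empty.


Event log for input #2 (w=3, y=1):
  B1->F, B2->F, B4->S, B3->T
distinct outcomes covered: B1=F, B2=F, B3=T, B4=S
Answer: B1=F, B2=F, B3=T, B4=S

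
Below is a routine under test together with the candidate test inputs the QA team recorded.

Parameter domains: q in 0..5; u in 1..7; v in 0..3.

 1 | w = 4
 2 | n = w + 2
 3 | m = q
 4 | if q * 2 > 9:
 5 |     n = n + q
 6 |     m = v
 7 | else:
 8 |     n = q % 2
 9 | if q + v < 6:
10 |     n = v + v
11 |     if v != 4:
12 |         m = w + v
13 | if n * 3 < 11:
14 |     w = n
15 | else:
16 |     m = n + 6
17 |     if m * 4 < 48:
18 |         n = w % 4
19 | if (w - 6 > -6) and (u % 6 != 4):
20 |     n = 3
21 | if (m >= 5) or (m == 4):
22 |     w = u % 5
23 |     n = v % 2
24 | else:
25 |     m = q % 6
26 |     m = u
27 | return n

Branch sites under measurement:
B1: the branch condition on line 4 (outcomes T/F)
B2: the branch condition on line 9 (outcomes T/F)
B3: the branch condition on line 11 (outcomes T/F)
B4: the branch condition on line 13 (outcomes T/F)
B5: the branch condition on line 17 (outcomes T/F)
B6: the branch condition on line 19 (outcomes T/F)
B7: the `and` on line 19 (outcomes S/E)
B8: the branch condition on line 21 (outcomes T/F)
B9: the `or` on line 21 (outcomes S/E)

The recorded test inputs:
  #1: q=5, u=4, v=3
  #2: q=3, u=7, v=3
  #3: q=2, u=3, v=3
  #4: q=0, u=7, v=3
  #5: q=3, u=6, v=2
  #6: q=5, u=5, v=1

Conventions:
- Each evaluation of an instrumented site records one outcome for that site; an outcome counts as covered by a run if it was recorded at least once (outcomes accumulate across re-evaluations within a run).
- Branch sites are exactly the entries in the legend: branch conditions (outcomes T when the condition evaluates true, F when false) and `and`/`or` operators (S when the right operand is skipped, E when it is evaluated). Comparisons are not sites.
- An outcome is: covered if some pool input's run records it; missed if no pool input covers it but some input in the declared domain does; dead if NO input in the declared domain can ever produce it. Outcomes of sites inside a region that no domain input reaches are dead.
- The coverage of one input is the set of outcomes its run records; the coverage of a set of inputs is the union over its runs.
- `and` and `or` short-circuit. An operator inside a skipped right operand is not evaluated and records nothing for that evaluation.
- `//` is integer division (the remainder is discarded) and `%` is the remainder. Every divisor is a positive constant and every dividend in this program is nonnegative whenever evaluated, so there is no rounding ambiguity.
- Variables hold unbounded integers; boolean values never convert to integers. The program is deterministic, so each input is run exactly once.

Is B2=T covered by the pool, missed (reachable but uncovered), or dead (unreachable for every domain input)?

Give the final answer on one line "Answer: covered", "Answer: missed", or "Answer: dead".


B2=T is recorded by pool input(s) 3, 4, 5 -> covered
Answer: covered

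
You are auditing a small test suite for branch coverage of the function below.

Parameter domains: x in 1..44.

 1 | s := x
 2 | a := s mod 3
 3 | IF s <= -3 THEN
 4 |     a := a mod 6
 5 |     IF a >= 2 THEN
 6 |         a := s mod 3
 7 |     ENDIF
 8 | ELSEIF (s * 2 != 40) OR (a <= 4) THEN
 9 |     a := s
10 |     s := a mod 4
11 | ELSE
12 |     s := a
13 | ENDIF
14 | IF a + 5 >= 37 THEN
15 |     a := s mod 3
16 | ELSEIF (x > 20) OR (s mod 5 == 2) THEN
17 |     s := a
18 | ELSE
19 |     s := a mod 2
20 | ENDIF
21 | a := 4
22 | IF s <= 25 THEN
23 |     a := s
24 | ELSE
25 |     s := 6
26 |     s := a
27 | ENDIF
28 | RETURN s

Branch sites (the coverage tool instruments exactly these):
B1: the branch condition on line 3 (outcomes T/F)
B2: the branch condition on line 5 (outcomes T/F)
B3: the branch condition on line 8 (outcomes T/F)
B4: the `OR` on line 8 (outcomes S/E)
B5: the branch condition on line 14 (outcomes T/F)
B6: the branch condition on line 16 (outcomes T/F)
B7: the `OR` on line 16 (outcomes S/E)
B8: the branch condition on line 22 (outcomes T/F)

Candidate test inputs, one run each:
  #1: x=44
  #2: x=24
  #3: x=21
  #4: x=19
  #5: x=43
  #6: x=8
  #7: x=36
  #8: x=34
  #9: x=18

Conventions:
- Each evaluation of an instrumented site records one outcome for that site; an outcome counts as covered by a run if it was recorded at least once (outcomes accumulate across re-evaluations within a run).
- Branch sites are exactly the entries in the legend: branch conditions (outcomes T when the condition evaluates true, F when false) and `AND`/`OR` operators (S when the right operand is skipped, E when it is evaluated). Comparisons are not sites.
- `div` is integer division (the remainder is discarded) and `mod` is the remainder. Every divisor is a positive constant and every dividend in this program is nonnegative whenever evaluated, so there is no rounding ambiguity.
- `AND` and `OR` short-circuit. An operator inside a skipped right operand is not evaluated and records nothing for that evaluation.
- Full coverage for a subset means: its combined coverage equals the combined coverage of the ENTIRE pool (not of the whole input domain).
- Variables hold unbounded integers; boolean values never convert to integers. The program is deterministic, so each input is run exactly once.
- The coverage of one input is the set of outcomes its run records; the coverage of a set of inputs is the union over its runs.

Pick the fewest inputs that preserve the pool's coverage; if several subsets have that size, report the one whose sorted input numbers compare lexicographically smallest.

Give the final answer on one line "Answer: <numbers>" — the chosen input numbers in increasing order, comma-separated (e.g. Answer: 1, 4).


run #1 (x=44) runs B1->F, B4->S, B3->T, B5->T, B8->T; records B1=F, B3=T, B4=S, B5=T, B8=T
run #2 (x=24) runs B1->F, B4->S, B3->T, B5->F, B7->S, B6->T, B8->T; records B1=F, B3=T, B4=S, B5=F, B6=T, B7=S, B8=T
run #3 (x=21) runs B1->F, B4->S, B3->T, B5->F, B7->S, B6->T, B8->T; records B1=F, B3=T, B4=S, B5=F, B6=T, B7=S, B8=T
run #4 (x=19) runs B1->F, B4->S, B3->T, B5->F, B7->E, B6->F, B8->T; records B1=F, B3=T, B4=S, B5=F, B6=F, B7=E, B8=T
run #5 (x=43) runs B1->F, B4->S, B3->T, B5->T, B8->T; records B1=F, B3=T, B4=S, B5=T, B8=T
run #6 (x=8) runs B1->F, B4->S, B3->T, B5->F, B7->E, B6->F, B8->T; records B1=F, B3=T, B4=S, B5=F, B6=F, B7=E, B8=T
run #7 (x=36) runs B1->F, B4->S, B3->T, B5->T, B8->T; records B1=F, B3=T, B4=S, B5=T, B8=T
run #8 (x=34) runs B1->F, B4->S, B3->T, B5->T, B8->T; records B1=F, B3=T, B4=S, B5=T, B8=T
run #9 (x=18) runs B1->F, B4->S, B3->T, B5->F, B7->E, B6->T, B8->T; records B1=F, B3=T, B4=S, B5=F, B6=T, B7=E, B8=T
the full pool covers 10 outcomes: B1=F, B3=T, B4=S, B5=T, B5=F, B6=T, B6=F, B7=S, B7=E, B8=T
every size-1 subset falls short of the 10 outcomes (best: 7/10)
every size-2 subset falls short of the 10 outcomes (best: 9/10)
the canonical winner is {1, 2, 4}: size 3, full 10-outcome coverage, earliest index list among size-3 covers
Answer: 1, 2, 4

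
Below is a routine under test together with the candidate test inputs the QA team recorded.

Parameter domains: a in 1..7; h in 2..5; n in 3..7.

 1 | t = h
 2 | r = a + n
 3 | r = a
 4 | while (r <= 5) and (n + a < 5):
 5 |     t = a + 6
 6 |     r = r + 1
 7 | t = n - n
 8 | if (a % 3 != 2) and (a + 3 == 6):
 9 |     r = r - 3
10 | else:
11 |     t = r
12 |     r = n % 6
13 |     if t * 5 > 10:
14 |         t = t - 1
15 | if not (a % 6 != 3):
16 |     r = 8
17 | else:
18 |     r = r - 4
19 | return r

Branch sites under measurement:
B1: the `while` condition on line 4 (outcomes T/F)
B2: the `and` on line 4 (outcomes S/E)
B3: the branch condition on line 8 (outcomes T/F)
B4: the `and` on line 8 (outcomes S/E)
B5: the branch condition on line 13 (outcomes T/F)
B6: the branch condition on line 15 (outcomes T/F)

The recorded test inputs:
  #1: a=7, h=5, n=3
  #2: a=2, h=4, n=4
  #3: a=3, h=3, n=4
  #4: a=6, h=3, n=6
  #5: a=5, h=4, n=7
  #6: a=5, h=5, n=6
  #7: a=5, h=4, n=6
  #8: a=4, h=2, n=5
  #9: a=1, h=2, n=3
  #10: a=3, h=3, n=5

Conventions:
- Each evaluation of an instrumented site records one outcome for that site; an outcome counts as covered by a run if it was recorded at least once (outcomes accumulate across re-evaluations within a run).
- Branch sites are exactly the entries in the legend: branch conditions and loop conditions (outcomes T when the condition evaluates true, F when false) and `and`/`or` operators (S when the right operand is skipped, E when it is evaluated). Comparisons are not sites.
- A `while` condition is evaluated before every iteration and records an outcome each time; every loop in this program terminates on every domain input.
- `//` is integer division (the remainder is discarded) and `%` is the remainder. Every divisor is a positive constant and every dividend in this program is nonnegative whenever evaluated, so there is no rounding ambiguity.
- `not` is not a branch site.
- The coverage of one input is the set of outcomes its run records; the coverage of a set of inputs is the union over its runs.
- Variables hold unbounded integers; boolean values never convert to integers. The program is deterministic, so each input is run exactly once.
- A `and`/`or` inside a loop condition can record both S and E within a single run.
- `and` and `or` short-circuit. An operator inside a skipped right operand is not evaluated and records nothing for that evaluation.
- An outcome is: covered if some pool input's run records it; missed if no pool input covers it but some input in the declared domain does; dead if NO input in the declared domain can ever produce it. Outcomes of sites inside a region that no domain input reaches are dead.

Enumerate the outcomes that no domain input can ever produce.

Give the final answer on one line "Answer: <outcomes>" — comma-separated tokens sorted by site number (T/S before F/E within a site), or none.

sweeping the full domain (140 inputs) for each outcome:
  reachable outcomes have witnesses, e.g. B1=T (e.g. a=1, h=2, n=3), B1=F (e.g. a=1, h=2, n=3), B2=S (e.g. a=1, h=2, n=3), B2=E (e.g. a=1, h=2, n=3)

Answer: none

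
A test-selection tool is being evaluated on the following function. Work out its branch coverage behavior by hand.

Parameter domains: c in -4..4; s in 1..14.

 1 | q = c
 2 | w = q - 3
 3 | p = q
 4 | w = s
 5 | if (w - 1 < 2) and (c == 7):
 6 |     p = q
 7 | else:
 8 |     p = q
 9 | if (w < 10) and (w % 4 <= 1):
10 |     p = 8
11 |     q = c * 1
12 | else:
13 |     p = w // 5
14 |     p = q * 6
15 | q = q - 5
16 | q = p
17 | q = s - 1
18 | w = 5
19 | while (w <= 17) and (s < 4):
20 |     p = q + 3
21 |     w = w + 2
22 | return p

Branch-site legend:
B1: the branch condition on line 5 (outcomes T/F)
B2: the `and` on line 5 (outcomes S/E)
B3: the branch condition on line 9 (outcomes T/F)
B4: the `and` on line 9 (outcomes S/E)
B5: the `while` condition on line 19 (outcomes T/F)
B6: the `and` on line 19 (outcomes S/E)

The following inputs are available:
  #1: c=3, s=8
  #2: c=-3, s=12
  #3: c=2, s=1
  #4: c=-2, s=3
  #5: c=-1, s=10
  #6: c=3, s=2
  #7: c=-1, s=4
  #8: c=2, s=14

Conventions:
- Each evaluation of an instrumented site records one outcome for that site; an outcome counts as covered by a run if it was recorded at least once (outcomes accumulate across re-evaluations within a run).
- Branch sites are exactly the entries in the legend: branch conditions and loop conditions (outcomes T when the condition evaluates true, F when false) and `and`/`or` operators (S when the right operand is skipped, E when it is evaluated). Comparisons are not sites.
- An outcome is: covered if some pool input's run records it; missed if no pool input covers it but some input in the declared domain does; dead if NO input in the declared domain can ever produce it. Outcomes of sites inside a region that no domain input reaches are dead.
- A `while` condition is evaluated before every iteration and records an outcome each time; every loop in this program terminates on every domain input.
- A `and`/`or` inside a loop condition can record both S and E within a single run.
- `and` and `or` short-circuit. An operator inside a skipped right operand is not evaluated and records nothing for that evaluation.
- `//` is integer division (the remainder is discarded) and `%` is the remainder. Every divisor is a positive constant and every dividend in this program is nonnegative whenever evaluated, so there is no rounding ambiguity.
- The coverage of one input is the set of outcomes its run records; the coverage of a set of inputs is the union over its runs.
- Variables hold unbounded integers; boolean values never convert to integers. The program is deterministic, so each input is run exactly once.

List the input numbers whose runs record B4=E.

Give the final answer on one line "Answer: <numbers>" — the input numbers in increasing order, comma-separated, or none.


input #1 (c=3, s=8): covers B4=E
input #2 (c=-3, s=12): misses B4=E
input #3 (c=2, s=1): covers B4=E
input #4 (c=-2, s=3): covers B4=E
input #5 (c=-1, s=10): misses B4=E
input #6 (c=3, s=2): covers B4=E
input #7 (c=-1, s=4): covers B4=E
input #8 (c=2, s=14): misses B4=E
Answer: 1, 3, 4, 6, 7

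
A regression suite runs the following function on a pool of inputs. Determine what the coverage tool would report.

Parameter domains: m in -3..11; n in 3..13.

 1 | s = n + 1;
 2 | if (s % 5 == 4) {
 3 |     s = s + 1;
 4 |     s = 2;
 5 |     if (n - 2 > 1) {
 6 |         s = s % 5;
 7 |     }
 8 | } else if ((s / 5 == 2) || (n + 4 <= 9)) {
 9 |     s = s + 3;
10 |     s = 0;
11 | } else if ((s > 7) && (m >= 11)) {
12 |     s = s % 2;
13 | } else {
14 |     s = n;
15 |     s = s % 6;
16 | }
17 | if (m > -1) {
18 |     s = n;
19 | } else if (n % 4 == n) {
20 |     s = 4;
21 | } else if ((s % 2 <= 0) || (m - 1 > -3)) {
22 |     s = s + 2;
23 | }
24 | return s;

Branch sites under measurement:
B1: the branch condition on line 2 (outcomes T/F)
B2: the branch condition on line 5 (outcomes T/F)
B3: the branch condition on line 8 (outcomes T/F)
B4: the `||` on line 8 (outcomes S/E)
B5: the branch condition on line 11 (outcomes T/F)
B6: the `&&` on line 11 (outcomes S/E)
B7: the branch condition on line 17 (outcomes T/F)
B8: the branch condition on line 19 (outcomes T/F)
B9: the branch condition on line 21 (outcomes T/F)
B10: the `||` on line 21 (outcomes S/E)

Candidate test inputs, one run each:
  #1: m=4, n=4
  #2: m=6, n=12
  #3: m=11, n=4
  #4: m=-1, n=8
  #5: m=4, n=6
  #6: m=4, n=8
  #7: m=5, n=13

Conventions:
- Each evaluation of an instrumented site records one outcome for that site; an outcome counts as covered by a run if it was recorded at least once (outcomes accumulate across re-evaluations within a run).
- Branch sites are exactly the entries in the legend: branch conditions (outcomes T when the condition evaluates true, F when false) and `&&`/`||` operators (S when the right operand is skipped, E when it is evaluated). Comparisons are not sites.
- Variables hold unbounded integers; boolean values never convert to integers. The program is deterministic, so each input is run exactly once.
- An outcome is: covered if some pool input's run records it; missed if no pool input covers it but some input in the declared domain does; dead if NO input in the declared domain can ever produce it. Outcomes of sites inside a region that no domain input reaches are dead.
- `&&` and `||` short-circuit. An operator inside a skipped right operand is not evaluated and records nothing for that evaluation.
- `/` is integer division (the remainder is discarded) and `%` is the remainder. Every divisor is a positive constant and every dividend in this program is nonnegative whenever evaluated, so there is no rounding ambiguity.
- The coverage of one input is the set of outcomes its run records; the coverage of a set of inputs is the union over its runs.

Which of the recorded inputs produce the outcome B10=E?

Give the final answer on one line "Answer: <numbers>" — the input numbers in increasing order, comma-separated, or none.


input #1 (m=4, n=4): misses B10=E
input #2 (m=6, n=12): misses B10=E
input #3 (m=11, n=4): misses B10=E
input #4 (m=-1, n=8): misses B10=E
input #5 (m=4, n=6): misses B10=E
input #6 (m=4, n=8): misses B10=E
input #7 (m=5, n=13): misses B10=E
Answer: none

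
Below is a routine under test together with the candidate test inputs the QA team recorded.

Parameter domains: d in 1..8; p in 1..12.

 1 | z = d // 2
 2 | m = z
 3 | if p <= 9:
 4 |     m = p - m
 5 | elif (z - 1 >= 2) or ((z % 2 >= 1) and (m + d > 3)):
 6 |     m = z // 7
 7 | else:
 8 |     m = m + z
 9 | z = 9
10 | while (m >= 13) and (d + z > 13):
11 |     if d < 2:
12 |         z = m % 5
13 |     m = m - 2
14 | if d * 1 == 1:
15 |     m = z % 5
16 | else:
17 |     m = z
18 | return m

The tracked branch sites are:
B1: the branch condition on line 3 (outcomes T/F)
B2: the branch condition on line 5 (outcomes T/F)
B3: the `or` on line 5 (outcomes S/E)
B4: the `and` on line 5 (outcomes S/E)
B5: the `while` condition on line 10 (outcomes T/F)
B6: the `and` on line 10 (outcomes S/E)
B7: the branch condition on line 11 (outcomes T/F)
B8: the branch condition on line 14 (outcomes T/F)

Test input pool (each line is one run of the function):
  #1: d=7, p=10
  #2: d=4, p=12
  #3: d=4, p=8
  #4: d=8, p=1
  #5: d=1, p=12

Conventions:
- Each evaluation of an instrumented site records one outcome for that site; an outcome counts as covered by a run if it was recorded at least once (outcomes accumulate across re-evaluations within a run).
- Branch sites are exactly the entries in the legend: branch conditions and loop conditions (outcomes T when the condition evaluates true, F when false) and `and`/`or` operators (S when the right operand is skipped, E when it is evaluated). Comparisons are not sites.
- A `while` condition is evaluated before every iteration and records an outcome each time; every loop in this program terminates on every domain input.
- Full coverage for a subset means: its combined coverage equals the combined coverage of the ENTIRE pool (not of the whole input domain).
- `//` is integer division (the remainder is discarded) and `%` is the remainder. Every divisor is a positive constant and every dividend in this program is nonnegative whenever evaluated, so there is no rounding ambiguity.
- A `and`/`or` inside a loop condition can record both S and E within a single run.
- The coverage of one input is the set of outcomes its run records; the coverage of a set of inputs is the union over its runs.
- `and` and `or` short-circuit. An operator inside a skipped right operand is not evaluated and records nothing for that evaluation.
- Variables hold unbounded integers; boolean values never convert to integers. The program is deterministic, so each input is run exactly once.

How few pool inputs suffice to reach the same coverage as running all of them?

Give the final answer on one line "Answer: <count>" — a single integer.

#1 (d=7, p=10) -> covered: B1=F, B2=T, B3=S, B5=F, B6=S, B8=F
#2 (d=4, p=12) -> covered: B1=F, B2=F, B3=E, B4=S, B5=F, B6=S, B8=F
#3 (d=4, p=8) -> covered: B1=T, B5=F, B6=S, B8=F
#4 (d=8, p=1) -> covered: B1=T, B5=F, B6=S, B8=F
#5 (d=1, p=12) -> covered: B1=F, B2=F, B3=E, B4=S, B5=F, B6=S, B8=T
together the pool reaches 11 outcomes: B1=T, B1=F, B2=T, B2=F, B3=S, B3=E, B4=S, B5=F, B6=S, B8=T, B8=F
no size-1 subset reaches all 11 outcomes (best union: 7/11)
no size-2 subset reaches all 11 outcomes (best union: 10/11)
at size 3, {1, 3, 5} reaches all 11 outcomes; every lexicographically earlier size-3 subset fails

Answer: 3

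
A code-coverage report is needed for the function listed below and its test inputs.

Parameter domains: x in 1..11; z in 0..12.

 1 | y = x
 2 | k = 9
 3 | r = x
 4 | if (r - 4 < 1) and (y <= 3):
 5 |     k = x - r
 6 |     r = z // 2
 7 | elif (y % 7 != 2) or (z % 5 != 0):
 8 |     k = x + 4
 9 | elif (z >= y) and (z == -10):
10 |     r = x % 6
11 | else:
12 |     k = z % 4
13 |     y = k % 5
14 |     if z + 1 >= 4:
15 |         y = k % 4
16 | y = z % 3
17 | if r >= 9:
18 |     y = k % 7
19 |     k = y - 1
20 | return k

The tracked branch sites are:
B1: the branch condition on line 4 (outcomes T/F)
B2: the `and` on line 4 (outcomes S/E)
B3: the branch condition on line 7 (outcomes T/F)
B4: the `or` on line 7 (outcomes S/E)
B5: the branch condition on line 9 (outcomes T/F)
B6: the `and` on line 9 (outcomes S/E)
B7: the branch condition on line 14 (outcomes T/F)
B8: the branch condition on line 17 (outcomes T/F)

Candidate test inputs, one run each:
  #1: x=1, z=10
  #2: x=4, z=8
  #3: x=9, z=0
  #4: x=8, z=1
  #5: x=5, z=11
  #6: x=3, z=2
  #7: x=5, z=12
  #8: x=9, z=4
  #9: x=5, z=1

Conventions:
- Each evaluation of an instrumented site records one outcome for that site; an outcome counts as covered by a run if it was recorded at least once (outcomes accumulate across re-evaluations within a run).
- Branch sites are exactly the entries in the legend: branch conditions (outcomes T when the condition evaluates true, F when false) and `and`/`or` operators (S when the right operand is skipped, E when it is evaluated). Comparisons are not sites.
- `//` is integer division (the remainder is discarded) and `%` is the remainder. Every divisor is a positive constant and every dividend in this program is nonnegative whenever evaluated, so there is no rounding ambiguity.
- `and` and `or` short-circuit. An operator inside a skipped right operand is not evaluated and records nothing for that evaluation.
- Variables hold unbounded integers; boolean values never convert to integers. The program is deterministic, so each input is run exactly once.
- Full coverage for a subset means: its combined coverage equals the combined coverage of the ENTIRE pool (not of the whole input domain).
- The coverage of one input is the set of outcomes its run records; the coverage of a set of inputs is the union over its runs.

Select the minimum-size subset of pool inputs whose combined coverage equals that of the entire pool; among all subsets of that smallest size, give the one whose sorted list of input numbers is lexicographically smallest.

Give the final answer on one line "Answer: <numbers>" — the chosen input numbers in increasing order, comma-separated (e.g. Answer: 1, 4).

run #1 (x=1, z=10) runs B2->E, B1->T, B8->F; records B1=T, B2=E, B8=F
run #2 (x=4, z=8) runs B2->E, B1->F, B4->S, B3->T, B8->F; records B1=F, B2=E, B3=T, B4=S, B8=F
run #3 (x=9, z=0) runs B2->S, B1->F, B4->E, B3->F, B6->S, B5->F, B7->F, B8->T; records B1=F, B2=S, B3=F, B4=E, B5=F, B6=S, B7=F, B8=T
run #4 (x=8, z=1) runs B2->S, B1->F, B4->S, B3->T, B8->F; records B1=F, B2=S, B3=T, B4=S, B8=F
run #5 (x=5, z=11) runs B2->S, B1->F, B4->S, B3->T, B8->F; records B1=F, B2=S, B3=T, B4=S, B8=F
run #6 (x=3, z=2) runs B2->E, B1->T, B8->F; records B1=T, B2=E, B8=F
run #7 (x=5, z=12) runs B2->S, B1->F, B4->S, B3->T, B8->F; records B1=F, B2=S, B3=T, B4=S, B8=F
run #8 (x=9, z=4) runs B2->S, B1->F, B4->E, B3->T, B8->T; records B1=F, B2=S, B3=T, B4=E, B8=T
run #9 (x=5, z=1) runs B2->S, B1->F, B4->S, B3->T, B8->F; records B1=F, B2=S, B3=T, B4=S, B8=F
the full pool covers 13 outcomes: B1=T, B1=F, B2=S, B2=E, B3=T, B3=F, B4=S, B4=E, B5=F, B6=S, B7=F, B8=T, B8=F
every size-1 subset falls short of the 13 outcomes (best: 8/13)
every size-2 subset falls short of the 13 outcomes (best: 12/13)
the canonical winner is {1, 2, 3}: size 3, full 13-outcome coverage, earliest index list among size-3 covers

Answer: 1, 2, 3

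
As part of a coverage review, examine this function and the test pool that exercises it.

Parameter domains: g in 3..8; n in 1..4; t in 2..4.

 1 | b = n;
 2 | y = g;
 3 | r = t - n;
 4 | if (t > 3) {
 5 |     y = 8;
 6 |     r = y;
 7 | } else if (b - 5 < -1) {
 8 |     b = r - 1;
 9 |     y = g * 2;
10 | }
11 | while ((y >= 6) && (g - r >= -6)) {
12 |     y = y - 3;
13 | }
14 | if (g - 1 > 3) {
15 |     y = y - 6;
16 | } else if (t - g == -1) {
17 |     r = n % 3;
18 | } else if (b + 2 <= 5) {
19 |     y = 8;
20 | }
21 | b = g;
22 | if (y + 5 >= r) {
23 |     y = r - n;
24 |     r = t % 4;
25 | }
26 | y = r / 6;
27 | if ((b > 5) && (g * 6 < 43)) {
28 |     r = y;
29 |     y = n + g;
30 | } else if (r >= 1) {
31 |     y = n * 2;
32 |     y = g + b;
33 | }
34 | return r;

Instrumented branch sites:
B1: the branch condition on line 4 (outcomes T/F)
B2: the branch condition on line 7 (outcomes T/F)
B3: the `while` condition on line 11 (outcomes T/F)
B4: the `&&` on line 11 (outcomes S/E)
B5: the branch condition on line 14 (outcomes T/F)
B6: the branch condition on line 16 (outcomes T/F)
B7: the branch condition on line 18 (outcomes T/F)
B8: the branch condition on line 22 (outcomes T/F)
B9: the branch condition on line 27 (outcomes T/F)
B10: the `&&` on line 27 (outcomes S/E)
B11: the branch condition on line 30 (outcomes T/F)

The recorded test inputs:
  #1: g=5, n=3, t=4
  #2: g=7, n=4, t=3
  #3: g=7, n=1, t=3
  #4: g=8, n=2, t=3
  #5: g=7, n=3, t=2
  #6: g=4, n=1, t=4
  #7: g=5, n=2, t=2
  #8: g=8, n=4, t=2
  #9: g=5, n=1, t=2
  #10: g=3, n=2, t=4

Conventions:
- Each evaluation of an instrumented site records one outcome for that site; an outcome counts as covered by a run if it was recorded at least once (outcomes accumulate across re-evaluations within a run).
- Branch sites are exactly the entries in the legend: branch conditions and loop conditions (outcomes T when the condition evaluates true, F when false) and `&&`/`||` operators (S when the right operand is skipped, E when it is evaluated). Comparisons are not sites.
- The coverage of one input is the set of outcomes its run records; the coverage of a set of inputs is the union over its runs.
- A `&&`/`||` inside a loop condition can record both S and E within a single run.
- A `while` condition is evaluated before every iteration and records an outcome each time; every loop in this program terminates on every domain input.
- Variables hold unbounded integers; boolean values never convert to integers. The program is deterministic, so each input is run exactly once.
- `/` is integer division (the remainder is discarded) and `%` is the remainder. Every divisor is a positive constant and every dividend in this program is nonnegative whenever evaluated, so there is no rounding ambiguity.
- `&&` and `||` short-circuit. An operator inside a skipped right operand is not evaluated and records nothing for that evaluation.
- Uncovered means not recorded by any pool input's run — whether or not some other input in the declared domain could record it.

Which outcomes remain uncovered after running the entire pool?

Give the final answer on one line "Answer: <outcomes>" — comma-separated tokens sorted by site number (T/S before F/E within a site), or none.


run #1 (g=5, n=3, t=4) runs B1->T, B4->E, B3->T, B4->S, B3->F, B5->T, B8->F, B10->S, B9->F, B11->T; records B1=T, B3=T, B3=F, B4=S, B4=E, B5=T, B8=F, B9=F, B10=S, B11=T
run #2 (g=7, n=4, t=3) runs B1->F, B2->F, B4->E, B3->T, B4->S, B3->F, B5->T, B8->T, B10->E, B9->T; records B1=F, B2=F, B3=T, B3=F, B4=S, B4=E, B5=T, B8=T, B9=T, B10=E
run #3 (g=7, n=1, t=3) runs B1->F, B2->T, B4->E, B3->T, B4->E, B3->T, B4->E, B3->T, B4->S, B3->F, B5->T, B8->T, B10->E, B9->T; records B1=F, B2=T, B3=T, B3=F, B4=S, B4=E, B5=T, B8=T, B9=T, B10=E
run #4 (g=8, n=2, t=3) runs B1->F, B2->T, B4->E, B3->T, B4->E, B3->T, B4->E, B3->T, B4->E, B3->T, B4->S, B3->F, B5->T, B8->T, ...; records B1=F, B2=T, B3=T, B3=F, B4=S, B4=E, B5=T, B8=T, B9=F, B10=E, B11=T
run #5 (g=7, n=3, t=2) runs B1->F, B2->T, B4->E, B3->T, B4->E, B3->T, B4->E, B3->T, B4->S, B3->F, B5->T, B8->T, B10->E, B9->T; records B1=F, B2=T, B3=T, B3=F, B4=S, B4=E, B5=T, B8=T, B9=T, B10=E
run #6 (g=4, n=1, t=4) runs B1->T, B4->E, B3->T, B4->S, B3->F, B5->F, B6->F, B7->T, B8->T, B10->S, B9->F, B11->F; records B1=T, B3=T, B3=F, B4=S, B4=E, B5=F, B6=F, B7=T, B8=T, B9=F, B10=S, B11=F
run #7 (g=5, n=2, t=2) runs B1->F, B2->T, B4->E, B3->T, B4->E, B3->T, B4->S, B3->F, B5->T, B8->T, B10->S, B9->F, B11->T; records B1=F, B2=T, B3=T, B3=F, B4=S, B4=E, B5=T, B8=T, B9=F, B10=S, B11=T
run #8 (g=8, n=4, t=2) runs B1->F, B2->F, B4->E, B3->T, B4->S, B3->F, B5->T, B8->T, B10->E, B9->F, B11->T; records B1=F, B2=F, B3=T, B3=F, B4=S, B4=E, B5=T, B8=T, B9=F, B10=E, B11=T
run #9 (g=5, n=1, t=2) runs B1->F, B2->T, B4->E, B3->T, B4->E, B3->T, B4->S, B3->F, B5->T, B8->T, B10->S, B9->F, B11->T; records B1=F, B2=T, B3=T, B3=F, B4=S, B4=E, B5=T, B8=T, B9=F, B10=S, B11=T
run #10 (g=3, n=2, t=4) runs B1->T, B4->E, B3->T, B4->S, B3->F, B5->F, B6->F, B7->T, B8->T, B10->S, B9->F, B11->F; records B1=T, B3=T, B3=F, B4=S, B4=E, B5=F, B6=F, B7=T, B8=T, B9=F, B10=S, B11=F
union over the pool: B1=T, B1=F, B2=T, B2=F, B3=T, B3=F, B4=S, B4=E, B5=T, B5=F, B6=F, B7=T, B8=T, B8=F, B9=T, B9=F, B10=S, B10=E, B11=T, B11=F
uncovered (2 of 22): B6=T, B7=F
Answer: B6=T, B7=F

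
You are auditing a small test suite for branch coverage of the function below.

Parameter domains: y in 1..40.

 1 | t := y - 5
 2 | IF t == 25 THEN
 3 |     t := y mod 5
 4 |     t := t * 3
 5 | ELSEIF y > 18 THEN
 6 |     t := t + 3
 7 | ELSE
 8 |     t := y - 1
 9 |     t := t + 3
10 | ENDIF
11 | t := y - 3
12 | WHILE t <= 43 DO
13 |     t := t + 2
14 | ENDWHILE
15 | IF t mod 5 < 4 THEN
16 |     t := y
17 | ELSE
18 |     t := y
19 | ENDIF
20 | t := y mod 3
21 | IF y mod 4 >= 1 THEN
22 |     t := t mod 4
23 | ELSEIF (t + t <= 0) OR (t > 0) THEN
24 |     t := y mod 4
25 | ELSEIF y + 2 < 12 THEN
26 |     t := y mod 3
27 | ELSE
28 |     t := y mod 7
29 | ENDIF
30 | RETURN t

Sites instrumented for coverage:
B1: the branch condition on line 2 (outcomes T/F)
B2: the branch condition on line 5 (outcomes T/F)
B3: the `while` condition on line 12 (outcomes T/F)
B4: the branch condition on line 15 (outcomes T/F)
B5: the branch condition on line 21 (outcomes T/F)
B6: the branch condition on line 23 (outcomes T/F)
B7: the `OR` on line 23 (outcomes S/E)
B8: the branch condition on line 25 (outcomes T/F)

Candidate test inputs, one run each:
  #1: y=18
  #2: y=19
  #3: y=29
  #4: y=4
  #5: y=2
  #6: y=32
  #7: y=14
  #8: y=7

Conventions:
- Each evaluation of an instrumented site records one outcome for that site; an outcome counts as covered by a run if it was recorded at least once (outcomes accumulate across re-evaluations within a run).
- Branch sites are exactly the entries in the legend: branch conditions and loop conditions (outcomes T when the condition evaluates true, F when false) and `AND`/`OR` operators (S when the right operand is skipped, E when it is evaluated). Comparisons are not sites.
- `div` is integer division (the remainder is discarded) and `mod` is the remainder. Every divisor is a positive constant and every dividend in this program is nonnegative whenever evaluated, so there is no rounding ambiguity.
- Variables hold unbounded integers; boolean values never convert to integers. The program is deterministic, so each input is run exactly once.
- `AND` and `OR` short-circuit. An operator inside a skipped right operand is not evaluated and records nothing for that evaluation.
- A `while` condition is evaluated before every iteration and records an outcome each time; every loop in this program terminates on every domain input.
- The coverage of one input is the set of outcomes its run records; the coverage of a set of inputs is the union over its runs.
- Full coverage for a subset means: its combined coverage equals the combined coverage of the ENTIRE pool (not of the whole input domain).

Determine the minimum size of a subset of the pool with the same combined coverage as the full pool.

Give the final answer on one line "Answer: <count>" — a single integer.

input #1 (y=18): events B1->F, B2->F, B3->T, B3->T, B3->T, B3->T, B3->T, B3->T, B3->T, B3->T, B3->T, B3->T, B3->T, B3->T, ...; covers B1=F, B2=F, B3=T, B3=F, B4=T, B5=T
input #2 (y=19): events B1->F, B2->T, B3->T, B3->T, B3->T, B3->T, B3->T, B3->T, B3->T, B3->T, B3->T, B3->T, B3->T, B3->T, ...; covers B1=F, B2=T, B3=T, B3=F, B4=F, B5=T
input #3 (y=29): events B1->F, B2->T, B3->T, B3->T, B3->T, B3->T, B3->T, B3->T, B3->T, B3->T, B3->T, B3->F, B4->F, B5->T; covers B1=F, B2=T, B3=T, B3=F, B4=F, B5=T
input #4 (y=4): events B1->F, B2->F, B3->T, B3->T, B3->T, B3->T, B3->T, B3->T, B3->T, B3->T, B3->T, B3->T, B3->T, B3->T, ...; covers B1=F, B2=F, B3=T, B3=F, B4=T, B5=F, B6=T, B7=E
input #5 (y=2): events B1->F, B2->F, B3->T, B3->T, B3->T, B3->T, B3->T, B3->T, B3->T, B3->T, B3->T, B3->T, B3->T, B3->T, ...; covers B1=F, B2=F, B3=T, B3=F, B4=T, B5=T
input #6 (y=32): events B1->F, B2->T, B3->T, B3->T, B3->T, B3->T, B3->T, B3->T, B3->T, B3->T, B3->F, B4->T, B5->F, B7->E, ...; covers B1=F, B2=T, B3=T, B3=F, B4=T, B5=F, B6=T, B7=E
input #7 (y=14): events B1->F, B2->F, B3->T, B3->T, B3->T, B3->T, B3->T, B3->T, B3->T, B3->T, B3->T, B3->T, B3->T, B3->T, ...; covers B1=F, B2=F, B3=T, B3=F, B4=T, B5=T
input #8 (y=7): events B1->F, B2->F, B3->T, B3->T, B3->T, B3->T, B3->T, B3->T, B3->T, B3->T, B3->T, B3->T, B3->T, B3->T, ...; covers B1=F, B2=F, B3=T, B3=F, B4=F, B5=T
union over all inputs: B1=F, B2=T, B2=F, B3=T, B3=F, B4=T, B4=F, B5=T, B5=F, B6=T, B7=E (11 outcomes)
no size-1 subset reaches all 11 outcomes (best union: 8/11)
the canonical winner is {2, 4}: size 2, full 11-outcome coverage, earliest index list among size-2 covers

Answer: 2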